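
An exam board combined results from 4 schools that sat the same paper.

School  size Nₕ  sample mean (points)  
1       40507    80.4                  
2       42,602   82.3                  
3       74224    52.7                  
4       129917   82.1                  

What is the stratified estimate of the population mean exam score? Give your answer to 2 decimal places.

x̄_st = (Σ Nₕx̄ₕ) / (Σ Nₕ) = (40507·80.4 + 42602·82.3 + 74224·52.7 + 129917·82.1) / 287250
= 21340697.9 / 287250 = 74.2931... → 74.29.

74.29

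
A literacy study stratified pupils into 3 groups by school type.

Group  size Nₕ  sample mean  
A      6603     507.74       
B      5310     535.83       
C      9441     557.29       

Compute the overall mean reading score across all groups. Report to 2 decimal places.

N = 21354; weights Wₕ = Nₕ/N = (0.3092, 0.2487, 0.4421).
x̄_st = Σ Wₕ·x̄ₕ = 0.3092·507.74 + 0.2487·535.83 + 0.4421·557.29 ≈ 536.6320...
→ 536.63.

536.63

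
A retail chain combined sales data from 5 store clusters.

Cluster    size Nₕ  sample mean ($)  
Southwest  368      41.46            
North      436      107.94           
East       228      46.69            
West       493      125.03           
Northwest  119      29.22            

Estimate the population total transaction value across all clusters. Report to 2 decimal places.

Estimate total by summing Nₕ·x̄ₕ over strata.
368·41.46 + 436·107.94 + 228·46.69 + 493·125.03 + 119·29.22 = 15257.28 + 47061.84 + 10645.32 + 61639.79 + 3477.18 = 138081.41.

138081.41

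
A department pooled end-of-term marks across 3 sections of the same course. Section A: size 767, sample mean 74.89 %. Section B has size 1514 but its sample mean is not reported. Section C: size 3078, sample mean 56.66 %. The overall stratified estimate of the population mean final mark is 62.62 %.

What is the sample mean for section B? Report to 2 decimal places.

Σ Nₕx̄ₕ = N·μ, so 1514·x̄_B = 5359·62.62 − (767·74.89 + 3078·56.66).
= 335580.58 − 231840.11 = 103740.47.
x̄_B = 103740.47 / 1514 = 68.5208... → 68.52.

68.52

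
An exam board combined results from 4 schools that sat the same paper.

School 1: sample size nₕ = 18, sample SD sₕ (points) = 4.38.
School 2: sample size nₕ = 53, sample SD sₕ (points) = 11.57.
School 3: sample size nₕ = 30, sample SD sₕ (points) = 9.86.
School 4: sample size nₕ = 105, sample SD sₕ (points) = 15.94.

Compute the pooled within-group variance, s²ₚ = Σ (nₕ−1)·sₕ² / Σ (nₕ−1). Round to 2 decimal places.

180.85

Degrees of freedom: 17 + 52 + 29 + 104 = 202.
Σ(nₕ−1)sₕ² = 17·19.1844 + 52·133.8649 + 29·97.2196 + 104·254.0836 = 36531.1724.
s²ₚ = 36531.1724 / 202 = 180.8474... → 180.85.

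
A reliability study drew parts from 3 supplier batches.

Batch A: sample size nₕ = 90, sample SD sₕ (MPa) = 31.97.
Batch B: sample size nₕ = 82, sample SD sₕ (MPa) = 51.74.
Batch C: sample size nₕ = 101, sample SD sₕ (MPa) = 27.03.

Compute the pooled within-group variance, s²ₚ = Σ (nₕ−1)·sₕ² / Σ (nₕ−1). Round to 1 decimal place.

1410.6

A: (90−1)·31.97² = 89·1022.0809 = 90965.2001
B: (82−1)·51.74² = 81·2677.0276 = 216839.2356
C: (101−1)·27.03² = 100·730.6209 = 73062.09
Numerator = 380866.5257; denominator = Σ(nₕ−1) = 270.
s²ₚ = 380866.5257/270 = 1410.617... → 1410.6.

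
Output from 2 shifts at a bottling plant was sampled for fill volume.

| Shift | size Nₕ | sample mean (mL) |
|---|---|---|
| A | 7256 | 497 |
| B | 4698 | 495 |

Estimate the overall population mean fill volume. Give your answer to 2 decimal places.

N = 7256 + 4698 = 11954.
The stratified mean weights each stratum mean by its population share Nₕ/N.
Σ Nₕx̄ₕ = 7256·497 + 4698·495 = 3606232 + 2325510 = 5931742.
Divide by N: 5931742 / 11954 = 496.2140... → 496.21.

496.21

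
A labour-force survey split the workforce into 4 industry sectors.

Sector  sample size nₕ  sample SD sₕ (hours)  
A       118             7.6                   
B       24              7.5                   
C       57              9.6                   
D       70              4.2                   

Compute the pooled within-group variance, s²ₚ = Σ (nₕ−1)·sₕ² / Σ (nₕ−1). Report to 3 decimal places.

A: (118−1)·7.6² = 117·57.76 = 6757.92
B: (24−1)·7.5² = 23·56.25 = 1293.75
C: (57−1)·9.6² = 56·92.16 = 5160.96
D: (70−1)·4.2² = 69·17.64 = 1217.16
Numerator = 14429.79; denominator = Σ(nₕ−1) = 265.
s²ₚ = 14429.79/265 = 54.45204... → 54.452.

54.452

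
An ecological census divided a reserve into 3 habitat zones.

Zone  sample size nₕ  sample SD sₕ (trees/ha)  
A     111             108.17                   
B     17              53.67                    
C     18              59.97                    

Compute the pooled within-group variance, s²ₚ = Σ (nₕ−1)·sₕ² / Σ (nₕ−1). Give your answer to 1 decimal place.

9750.4

Degrees of freedom: 110 + 16 + 17 = 143.
Σ(nₕ−1)sₕ² = 110·11700.7489 + 16·2880.4689 + 17·3596.4009 = 1394308.6967.
s²ₚ = 1394308.6967 / 143 = 9750.410... → 9750.4.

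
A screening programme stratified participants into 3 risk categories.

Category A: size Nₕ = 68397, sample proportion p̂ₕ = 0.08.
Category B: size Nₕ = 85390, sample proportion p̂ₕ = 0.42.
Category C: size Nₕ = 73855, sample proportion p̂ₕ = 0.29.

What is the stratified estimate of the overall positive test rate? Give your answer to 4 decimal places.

Wₕ = Nₕ/N with N = 227642: 0.3005, 0.3751, 0.3244.
p̂_st = 0.3005·0.08 + 0.3751·0.42 + 0.3244·0.29 ≈ 0.275668... → 0.2757.

0.2757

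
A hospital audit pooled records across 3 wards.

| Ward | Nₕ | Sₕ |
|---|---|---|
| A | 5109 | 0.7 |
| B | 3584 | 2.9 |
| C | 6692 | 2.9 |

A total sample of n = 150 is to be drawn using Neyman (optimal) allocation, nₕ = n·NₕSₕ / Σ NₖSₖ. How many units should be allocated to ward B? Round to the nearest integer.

A: NₕSₕ = 5109·0.7 = 3576.3
B: NₕSₕ = 3584·2.9 = 10393.6
C: NₕSₕ = 6692·2.9 = 19406.8
Σ NₕSₕ = 33376.7.
n_B = 150·10393.6/33376.7 = 46.710... → 47.

47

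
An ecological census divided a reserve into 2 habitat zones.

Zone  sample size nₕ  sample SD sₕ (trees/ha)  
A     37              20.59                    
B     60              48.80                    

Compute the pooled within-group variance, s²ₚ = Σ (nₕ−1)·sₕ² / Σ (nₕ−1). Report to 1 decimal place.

1639.7

Degrees of freedom: 36 + 59 = 95.
Σ(nₕ−1)sₕ² = 36·423.9481 + 59·2381.44 = 155767.0916.
s²ₚ = 155767.0916 / 95 = 1639.654... → 1639.7.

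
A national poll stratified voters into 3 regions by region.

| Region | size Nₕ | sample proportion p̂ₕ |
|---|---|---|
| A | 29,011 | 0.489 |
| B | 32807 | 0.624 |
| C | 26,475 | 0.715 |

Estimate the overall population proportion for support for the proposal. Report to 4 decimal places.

Wₕ = Nₕ/N with N = 88293: 0.3286, 0.3716, 0.2999.
p̂_st = 0.3286·0.489 + 0.3716·0.624 + 0.2999·0.715 ≈ 0.606929... → 0.6069.

0.6069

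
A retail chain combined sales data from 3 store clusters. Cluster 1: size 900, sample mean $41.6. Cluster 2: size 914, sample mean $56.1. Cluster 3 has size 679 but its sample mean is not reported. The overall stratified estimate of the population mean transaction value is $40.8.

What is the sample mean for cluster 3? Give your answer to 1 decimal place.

N = 900 + 914 + 679 = 2493.
Overall total = μ·N = 40.8·2493 = 101714.4.
Subtract the known strata: 900·41.6 + 914·56.1 = 88715.4.
Remaining total for cluster 3: 101714.4 − 88715.4 = 12999.
Divide by its size: 12999 / 679 = 19.144... → 19.1.

19.1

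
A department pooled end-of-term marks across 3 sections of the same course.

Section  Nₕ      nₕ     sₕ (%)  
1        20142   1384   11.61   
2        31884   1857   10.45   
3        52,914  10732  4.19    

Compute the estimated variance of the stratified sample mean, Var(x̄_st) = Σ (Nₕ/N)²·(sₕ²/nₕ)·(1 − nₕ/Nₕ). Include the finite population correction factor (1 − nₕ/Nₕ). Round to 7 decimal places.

0.0087854

N = 104940. Term for each stratum: Wₕ²sₕ²/nₕ·(1−nₕ/Nₕ).
Var(x̄_st) = 0.0033414530 + 0.0051123821 + 0.0003315607 = 0.0087853957 → 0.0087854.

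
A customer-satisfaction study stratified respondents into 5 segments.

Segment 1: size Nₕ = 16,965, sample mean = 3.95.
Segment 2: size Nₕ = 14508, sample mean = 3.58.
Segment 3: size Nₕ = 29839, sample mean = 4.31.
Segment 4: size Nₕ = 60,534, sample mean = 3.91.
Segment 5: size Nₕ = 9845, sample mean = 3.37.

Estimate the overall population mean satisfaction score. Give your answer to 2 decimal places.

x̄_st = (Σ Nₕx̄ₕ) / (Σ Nₕ) = (16965·3.95 + 14508·3.58 + 29839·4.31 + 60534·3.91 + 9845·3.37) / 131691
= 517422.07 / 131691 = 3.9291... → 3.93.

3.93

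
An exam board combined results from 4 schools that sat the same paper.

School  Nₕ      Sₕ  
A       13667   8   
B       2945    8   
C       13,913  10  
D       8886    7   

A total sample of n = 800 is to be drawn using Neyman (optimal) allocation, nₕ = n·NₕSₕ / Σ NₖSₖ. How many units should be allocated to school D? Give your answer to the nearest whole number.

149

Σ NₕSₕ = 13667·8 + 2945·8 + 13913·10 + 8886·7 = 334228.
Share for D: 62202/334228 = 0.18611.
n_D = 800 × 0.18611 = 148.885... → 149.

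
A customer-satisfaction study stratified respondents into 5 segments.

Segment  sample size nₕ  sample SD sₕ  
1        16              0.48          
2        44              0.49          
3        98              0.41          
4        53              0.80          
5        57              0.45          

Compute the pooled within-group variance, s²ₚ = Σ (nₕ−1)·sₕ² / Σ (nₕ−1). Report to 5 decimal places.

0.28405

Degrees of freedom: 15 + 43 + 97 + 52 + 56 = 263.
Σ(nₕ−1)sₕ² = 15·0.2304 + 43·0.2401 + 97·0.1681 + 52·0.64 + 56·0.2025 = 74.706.
s²ₚ = 74.706 / 263 = 0.2840532... → 0.28405.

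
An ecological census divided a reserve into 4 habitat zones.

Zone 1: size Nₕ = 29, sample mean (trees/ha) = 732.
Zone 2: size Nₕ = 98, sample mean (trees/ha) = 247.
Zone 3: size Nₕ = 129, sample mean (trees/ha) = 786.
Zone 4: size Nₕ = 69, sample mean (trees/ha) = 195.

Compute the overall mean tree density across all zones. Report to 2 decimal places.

N = 325; weights Wₕ = Nₕ/N = (0.0892, 0.3015, 0.3969, 0.2123).
x̄_st = Σ Wₕ·x̄ₕ = 0.0892·732 + 0.3015·247 + 0.3969·786 + 0.2123·195 ≈ 493.1785...
→ 493.18.

493.18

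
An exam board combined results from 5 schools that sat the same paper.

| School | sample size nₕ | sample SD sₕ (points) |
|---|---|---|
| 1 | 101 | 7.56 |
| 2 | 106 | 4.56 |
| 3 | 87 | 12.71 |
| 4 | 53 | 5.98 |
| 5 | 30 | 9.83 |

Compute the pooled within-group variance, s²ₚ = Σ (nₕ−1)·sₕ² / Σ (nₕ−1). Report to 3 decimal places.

71.111

Degrees of freedom: 100 + 105 + 86 + 52 + 29 = 372.
Σ(nₕ−1)sₕ² = 100·57.1536 + 105·20.7936 + 86·161.5441 + 52·35.7604 + 29·96.6289 = 26453.2595.
s²ₚ = 26453.2595 / 372 = 71.11091... → 71.111.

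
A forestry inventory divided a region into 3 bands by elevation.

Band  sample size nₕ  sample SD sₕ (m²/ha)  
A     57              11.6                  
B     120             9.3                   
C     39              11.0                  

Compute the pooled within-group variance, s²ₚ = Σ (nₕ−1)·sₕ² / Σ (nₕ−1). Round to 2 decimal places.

Degrees of freedom: 56 + 119 + 38 = 213.
Σ(nₕ−1)sₕ² = 56·134.56 + 119·86.49 + 38·121 = 22425.67.
s²ₚ = 22425.67 / 213 = 105.2848... → 105.28.

105.28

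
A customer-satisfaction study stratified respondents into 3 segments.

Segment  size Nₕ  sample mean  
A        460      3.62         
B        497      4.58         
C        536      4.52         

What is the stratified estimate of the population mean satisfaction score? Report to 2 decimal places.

4.26

N = 1493; weights Wₕ = Nₕ/N = (0.3081, 0.3329, 0.3590).
x̄_st = Σ Wₕ·x̄ₕ = 0.3081·3.62 + 0.3329·4.58 + 0.3590·4.52 ≈ 4.2627...
→ 4.26.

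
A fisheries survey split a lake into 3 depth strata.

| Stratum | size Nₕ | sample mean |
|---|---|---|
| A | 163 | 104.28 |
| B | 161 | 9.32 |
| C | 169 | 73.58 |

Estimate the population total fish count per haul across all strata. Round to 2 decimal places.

30933.18

A: 163·104.28 = 16997.64
B: 161·9.32 = 1500.52
C: 169·73.58 = 12435.02
τ̂ = Σ Nₕx̄ₕ = 30933.18.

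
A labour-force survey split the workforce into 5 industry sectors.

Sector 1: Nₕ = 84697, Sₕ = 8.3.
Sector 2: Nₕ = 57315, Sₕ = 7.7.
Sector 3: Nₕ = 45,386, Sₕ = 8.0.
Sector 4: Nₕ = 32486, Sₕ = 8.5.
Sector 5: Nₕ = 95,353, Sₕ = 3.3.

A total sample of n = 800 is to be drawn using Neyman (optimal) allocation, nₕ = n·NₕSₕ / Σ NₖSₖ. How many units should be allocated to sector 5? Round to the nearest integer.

1: NₕSₕ = 84697·8.3 = 702985.1
2: NₕSₕ = 57315·7.7 = 441325.5
3: NₕSₕ = 45386·8.0 = 363088
4: NₕSₕ = 32486·8.5 = 276131
5: NₕSₕ = 95353·3.3 = 314664.9
Σ NₕSₕ = 2098194.5.
n_5 = 800·314664.9/2098194.5 = 119.975... → 120.

120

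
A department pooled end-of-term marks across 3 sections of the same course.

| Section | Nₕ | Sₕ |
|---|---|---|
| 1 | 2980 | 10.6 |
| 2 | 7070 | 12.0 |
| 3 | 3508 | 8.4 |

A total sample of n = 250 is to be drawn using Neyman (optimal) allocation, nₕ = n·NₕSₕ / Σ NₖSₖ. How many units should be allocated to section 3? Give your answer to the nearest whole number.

1: NₕSₕ = 2980·10.6 = 31588
2: NₕSₕ = 7070·12.0 = 84840
3: NₕSₕ = 3508·8.4 = 29467.2
Σ NₕSₕ = 145895.2.
n_3 = 250·29467.2/145895.2 = 50.494... → 50.

50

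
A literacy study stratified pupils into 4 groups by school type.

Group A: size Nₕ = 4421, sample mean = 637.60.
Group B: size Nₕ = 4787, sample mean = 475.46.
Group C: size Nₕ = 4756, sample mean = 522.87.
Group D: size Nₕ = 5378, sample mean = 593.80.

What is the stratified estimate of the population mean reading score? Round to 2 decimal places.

557.08

x̄_st = (Σ Nₕx̄ₕ) / (Σ Nₕ) = (4421·637.60 + 4787·475.46 + 4756·522.87 + 5378·593.80) / 19342
= 10775082.74 / 19342 = 557.0821... → 557.08.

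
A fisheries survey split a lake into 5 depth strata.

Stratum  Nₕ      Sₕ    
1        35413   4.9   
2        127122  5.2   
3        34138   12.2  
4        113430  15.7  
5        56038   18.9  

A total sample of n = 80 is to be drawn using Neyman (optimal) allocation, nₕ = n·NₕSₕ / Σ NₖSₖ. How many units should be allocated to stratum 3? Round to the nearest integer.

8

1: NₕSₕ = 35413·4.9 = 173523.7
2: NₕSₕ = 127122·5.2 = 661034.4
3: NₕSₕ = 34138·12.2 = 416483.6
4: NₕSₕ = 113430·15.7 = 1780851
5: NₕSₕ = 56038·18.9 = 1059118.2
Σ NₕSₕ = 4091010.9.
n_3 = 80·416483.6/4091010.9 = 8.144... → 8.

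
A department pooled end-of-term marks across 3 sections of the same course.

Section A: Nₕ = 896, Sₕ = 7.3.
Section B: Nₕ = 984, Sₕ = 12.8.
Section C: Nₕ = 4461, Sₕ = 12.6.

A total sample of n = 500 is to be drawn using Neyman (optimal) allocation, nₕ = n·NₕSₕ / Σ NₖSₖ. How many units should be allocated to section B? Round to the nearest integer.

84

Σ NₕSₕ = 896·7.3 + 984·12.8 + 4461·12.6 = 75344.6.
Share for B: 12595.2/75344.6 = 0.16717.
n_B = 500 × 0.16717 = 83.584... → 84.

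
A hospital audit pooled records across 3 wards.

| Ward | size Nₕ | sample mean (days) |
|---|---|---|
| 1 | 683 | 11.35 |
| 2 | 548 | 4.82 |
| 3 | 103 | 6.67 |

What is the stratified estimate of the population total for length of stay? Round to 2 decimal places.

11080.42

1: 683·11.35 = 7752.05
2: 548·4.82 = 2641.36
3: 103·6.67 = 687.01
τ̂ = Σ Nₕx̄ₕ = 11080.42.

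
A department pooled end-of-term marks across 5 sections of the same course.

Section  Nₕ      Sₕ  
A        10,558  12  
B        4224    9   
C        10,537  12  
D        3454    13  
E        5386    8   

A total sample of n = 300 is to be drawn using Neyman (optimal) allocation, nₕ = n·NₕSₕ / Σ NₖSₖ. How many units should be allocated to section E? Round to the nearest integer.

Σ NₕSₕ = 10558·12 + 4224·9 + 10537·12 + 3454·13 + 5386·8 = 379146.
Share for E: 43088/379146 = 0.11364.
n_E = 300 × 0.11364 = 34.093... → 34.

34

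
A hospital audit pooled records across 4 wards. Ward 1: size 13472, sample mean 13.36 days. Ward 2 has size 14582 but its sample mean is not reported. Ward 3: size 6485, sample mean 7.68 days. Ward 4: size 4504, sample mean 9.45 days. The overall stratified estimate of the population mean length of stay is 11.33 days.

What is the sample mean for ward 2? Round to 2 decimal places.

11.66

N = 13472 + 14582 + 6485 + 4504 = 39043.
Overall total = μ·N = 11.33·39043 = 442357.19.
Subtract the known strata: 13472·13.36 + 6485·7.68 + 4504·9.45 = 272353.52.
Remaining total for ward 2: 442357.19 − 272353.52 = 170003.67.
Divide by its size: 170003.67 / 14582 = 11.6585... → 11.66.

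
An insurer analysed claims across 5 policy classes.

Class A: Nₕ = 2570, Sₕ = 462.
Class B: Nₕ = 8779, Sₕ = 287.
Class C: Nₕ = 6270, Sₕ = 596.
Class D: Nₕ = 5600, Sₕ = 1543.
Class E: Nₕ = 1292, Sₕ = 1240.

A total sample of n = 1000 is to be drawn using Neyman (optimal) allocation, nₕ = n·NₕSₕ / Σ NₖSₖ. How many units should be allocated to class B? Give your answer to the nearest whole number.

142

Σ NₕSₕ = 2570·462 + 8779·287 + 6270·596 + 5600·1543 + 1292·1240 = 17686713.
Share for B: 2519573/17686713 = 0.14246.
n_B = 1000 × 0.14246 = 142.456... → 142.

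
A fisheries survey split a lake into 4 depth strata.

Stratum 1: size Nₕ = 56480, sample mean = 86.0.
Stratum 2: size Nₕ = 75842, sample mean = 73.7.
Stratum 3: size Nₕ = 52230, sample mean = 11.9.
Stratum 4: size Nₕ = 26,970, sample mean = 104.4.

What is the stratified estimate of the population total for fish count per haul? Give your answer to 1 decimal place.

Estimate total by summing Nₕ·x̄ₕ over strata.
56480·86.0 + 75842·73.7 + 52230·11.9 + 26970·104.4 = 4857280 + 5589555.4 + 621537 + 2815668 = 13884040.4.

13884040.4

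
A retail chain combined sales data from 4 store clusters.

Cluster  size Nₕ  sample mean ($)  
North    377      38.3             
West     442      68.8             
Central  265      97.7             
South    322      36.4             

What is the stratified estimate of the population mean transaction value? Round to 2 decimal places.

58.65

x̄_st = (Σ Nₕx̄ₕ) / (Σ Nₕ) = (377·38.3 + 442·68.8 + 265·97.7 + 322·36.4) / 1406
= 82460 / 1406 = 58.6486... → 58.65.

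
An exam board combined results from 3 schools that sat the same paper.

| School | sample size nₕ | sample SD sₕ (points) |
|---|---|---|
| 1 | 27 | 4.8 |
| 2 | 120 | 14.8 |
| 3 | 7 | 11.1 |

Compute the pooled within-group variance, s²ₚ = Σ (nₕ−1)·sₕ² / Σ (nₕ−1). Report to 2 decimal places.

Degrees of freedom: 26 + 119 + 6 = 151.
Σ(nₕ−1)sₕ² = 26·23.04 + 119·219.04 + 6·123.21 = 27404.06.
s²ₚ = 27404.06 / 151 = 181.4838... → 181.48.

181.48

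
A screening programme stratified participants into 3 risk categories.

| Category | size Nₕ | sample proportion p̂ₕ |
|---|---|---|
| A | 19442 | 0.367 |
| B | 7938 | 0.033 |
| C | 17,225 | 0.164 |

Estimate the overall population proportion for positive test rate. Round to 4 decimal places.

0.2292

N = 19442 + 7938 + 17225 = 44605.
Overall proportion = Σ (Nₕ/N)·p̂ₕ.
Σ Nₕp̂ₕ = 7135.214 + 261.954 + 2824.9 = 10222.068.
10222.068 / 44605 = 0.229169... → 0.2292.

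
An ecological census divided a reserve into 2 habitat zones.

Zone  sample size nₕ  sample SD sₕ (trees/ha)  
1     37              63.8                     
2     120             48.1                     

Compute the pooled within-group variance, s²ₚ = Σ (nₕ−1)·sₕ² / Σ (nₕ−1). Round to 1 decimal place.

Degrees of freedom: 36 + 119 = 155.
Σ(nₕ−1)sₕ² = 36·4070.44 + 119·2313.61 = 421855.43.
s²ₚ = 421855.43 / 155 = 2721.648... → 2721.6.

2721.6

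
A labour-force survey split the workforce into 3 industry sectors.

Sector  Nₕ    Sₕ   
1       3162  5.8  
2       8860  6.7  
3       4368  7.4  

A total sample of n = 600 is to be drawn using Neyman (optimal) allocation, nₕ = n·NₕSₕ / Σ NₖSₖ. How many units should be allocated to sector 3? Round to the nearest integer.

176

1: NₕSₕ = 3162·5.8 = 18339.6
2: NₕSₕ = 8860·6.7 = 59362
3: NₕSₕ = 4368·7.4 = 32323.2
Σ NₕSₕ = 110024.8.
n_3 = 600·32323.2/110024.8 = 176.269... → 176.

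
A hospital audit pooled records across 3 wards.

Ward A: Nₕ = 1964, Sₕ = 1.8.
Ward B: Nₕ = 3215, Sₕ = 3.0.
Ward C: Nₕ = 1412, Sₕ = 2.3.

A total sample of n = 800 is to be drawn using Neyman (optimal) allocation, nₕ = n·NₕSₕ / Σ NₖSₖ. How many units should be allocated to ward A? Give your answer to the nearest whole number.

Σ NₕSₕ = 1964·1.8 + 3215·3.0 + 1412·2.3 = 16427.8.
Share for A: 3535.2/16427.8 = 0.21520.
n_A = 800 × 0.21520 = 172.157... → 172.

172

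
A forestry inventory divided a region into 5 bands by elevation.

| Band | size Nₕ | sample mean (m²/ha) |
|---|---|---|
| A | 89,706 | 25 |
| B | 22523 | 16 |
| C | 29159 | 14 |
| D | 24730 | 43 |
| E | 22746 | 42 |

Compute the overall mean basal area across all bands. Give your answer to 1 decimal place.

26.6

x̄_st = (Σ Nₕx̄ₕ) / (Σ Nₕ) = (89706·25 + 22523·16 + 29159·14 + 24730·43 + 22746·42) / 188864
= 5029966 / 188864 = 26.633... → 26.6.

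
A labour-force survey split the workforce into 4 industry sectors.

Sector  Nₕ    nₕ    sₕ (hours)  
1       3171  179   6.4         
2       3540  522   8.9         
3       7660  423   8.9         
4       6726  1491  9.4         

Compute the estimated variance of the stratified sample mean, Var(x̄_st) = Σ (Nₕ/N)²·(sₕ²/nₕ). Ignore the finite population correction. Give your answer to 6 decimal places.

0.040152

N = 21097. Term for each stratum: Wₕ²sₕ²/nₕ.
Var(x̄_st) = 0.005169613 + 0.004272427 + 0.024686287 + 0.006023520 = 0.040151847 → 0.040152.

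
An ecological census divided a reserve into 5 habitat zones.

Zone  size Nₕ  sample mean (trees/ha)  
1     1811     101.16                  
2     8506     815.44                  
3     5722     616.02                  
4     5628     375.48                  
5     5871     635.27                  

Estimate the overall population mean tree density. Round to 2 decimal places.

598.70

x̄_st = (Σ Nₕx̄ₕ) / (Σ Nₕ) = (1811·101.16 + 8506·815.44 + 5722·616.02 + 5628·375.48 + 5871·635.27) / 27538
= 16487071.45 / 27538 = 598.7026... → 598.70.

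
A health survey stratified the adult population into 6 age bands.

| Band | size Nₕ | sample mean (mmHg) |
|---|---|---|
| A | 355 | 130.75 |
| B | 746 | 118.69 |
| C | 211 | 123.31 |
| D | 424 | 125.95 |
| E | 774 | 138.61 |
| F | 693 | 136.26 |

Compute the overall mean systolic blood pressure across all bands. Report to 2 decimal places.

129.91

x̄_st = (Σ Nₕx̄ₕ) / (Σ Nₕ) = (355·130.75 + 746·118.69 + 211·123.31 + 424·125.95 + 774·138.61 + 693·136.26) / 3203
= 416092.52 / 3203 = 129.9071... → 129.91.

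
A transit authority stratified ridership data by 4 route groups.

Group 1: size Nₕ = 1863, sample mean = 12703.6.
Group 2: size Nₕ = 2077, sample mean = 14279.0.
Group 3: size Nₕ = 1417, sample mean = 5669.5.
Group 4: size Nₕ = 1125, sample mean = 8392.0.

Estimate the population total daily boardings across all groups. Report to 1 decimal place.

Estimate total by summing Nₕ·x̄ₕ over strata.
1863·12703.6 + 2077·14279.0 + 1417·5669.5 + 1125·8392.0 = 23666806.8 + 29657483 + 8033681.5 + 9441000 = 70798971.3.

70798971.3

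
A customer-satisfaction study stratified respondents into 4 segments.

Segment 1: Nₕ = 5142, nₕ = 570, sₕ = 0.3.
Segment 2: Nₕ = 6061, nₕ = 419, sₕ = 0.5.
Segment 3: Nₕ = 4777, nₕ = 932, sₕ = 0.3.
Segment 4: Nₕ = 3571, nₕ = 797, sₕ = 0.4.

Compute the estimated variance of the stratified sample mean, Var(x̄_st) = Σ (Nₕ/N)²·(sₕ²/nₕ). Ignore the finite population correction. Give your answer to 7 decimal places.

N = 19551. Term for each stratum: Wₕ²sₕ²/nₕ.
Var(x̄_st) = 0.0000109218 + 0.0000573425 + 0.0000057650 + 0.0000066974 = 0.0000807266 → 0.0000807.

0.0000807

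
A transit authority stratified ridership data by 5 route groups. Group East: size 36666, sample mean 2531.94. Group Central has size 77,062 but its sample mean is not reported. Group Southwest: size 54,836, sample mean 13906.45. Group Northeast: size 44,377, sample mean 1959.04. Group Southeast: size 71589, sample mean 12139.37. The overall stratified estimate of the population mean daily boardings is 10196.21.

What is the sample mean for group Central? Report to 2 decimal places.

N = 36666 + 77062 + 54836 + 44377 + 71589 = 284530.
Overall total = μ·N = 10196.21·284530 = 2901127631.3.
Subtract the known strata: 36666·2531.94 + 54836·13906.45 + 44377·1959.04 + 71589·12139.37 = 1811391881.25.
Remaining total for group Central: 2901127631.3 − 1811391881.25 = 1089735750.05.
Divide by its size: 1089735750.05 / 77062 = 14141.0261... → 14141.03.

14141.03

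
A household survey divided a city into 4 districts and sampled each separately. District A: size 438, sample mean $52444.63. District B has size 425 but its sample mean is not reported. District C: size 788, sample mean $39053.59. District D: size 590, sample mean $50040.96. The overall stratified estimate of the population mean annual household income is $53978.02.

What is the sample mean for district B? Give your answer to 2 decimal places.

88695.53

Σ Nₕx̄ₕ = N·μ, so 425·x̄_B = 2241·53978.02 − (438·52444.63 + 788·39053.59 + 590·50040.96).
= 120964742.82 − 83269143.26 = 37695599.56.
x̄_B = 37695599.56 / 425 = 88695.5284... → 88695.53.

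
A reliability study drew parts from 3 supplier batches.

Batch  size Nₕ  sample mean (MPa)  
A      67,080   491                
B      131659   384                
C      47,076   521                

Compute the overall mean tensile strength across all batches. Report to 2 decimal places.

x̄_st = (Σ Nₕx̄ₕ) / (Σ Nₕ) = (67080·491 + 131659·384 + 47076·521) / 245815
= 108019932 / 245815 = 439.4359... → 439.44.

439.44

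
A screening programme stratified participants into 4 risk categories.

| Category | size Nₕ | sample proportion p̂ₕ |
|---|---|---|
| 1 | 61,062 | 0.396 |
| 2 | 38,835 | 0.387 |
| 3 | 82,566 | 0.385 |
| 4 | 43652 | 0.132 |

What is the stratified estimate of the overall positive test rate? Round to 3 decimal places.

Wₕ = Nₕ/N with N = 226115: 0.2700, 0.1717, 0.3652, 0.1931.
p̂_st = 0.2700·0.396 + 0.1717·0.387 + 0.3652·0.385 + 0.1931·0.132 ≈ 0.33947... → 0.339.

0.339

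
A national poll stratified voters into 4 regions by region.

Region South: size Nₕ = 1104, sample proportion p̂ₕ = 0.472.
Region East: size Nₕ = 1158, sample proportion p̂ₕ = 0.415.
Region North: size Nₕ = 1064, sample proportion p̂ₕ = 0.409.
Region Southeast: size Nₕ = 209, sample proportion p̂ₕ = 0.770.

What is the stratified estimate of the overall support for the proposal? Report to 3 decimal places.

0.452

N = 1104 + 1158 + 1064 + 209 = 3535.
Overall proportion = Σ (Nₕ/N)·p̂ₕ.
Σ Nₕp̂ₕ = 521.088 + 480.57 + 435.176 + 160.93 = 1597.764.
1597.764 / 3535 = 0.45198... → 0.452.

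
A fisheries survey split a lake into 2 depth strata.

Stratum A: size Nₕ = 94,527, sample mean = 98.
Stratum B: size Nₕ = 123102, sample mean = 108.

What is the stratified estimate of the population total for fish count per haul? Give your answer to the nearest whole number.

Population total = Σ Nₕ·x̄ₕ (each stratum's size times its mean).
94527·98 + 123102·108 = 9263646 + 13295016 = 22558662.

22558662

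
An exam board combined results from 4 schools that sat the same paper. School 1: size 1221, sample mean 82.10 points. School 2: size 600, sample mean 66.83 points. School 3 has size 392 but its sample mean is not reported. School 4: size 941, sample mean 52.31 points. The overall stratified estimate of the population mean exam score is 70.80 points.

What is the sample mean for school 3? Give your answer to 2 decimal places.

N = 1221 + 600 + 392 + 941 = 3154.
Overall total = μ·N = 70.80·3154 = 223303.2.
Subtract the known strata: 1221·82.10 + 600·66.83 + 941·52.31 = 189565.81.
Remaining total for school 3: 223303.2 − 189565.81 = 33737.39.
Divide by its size: 33737.39 / 392 = 86.0648... → 86.06.

86.06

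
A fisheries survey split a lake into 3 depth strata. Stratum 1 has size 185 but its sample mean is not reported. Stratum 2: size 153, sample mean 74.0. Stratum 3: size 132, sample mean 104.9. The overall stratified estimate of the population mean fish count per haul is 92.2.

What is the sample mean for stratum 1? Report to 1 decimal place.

98.2

N = 185 + 153 + 132 = 470.
Overall total = μ·N = 92.2·470 = 43334.
Subtract the known strata: 153·74.0 + 132·104.9 = 25168.8.
Remaining total for stratum 1: 43334 − 25168.8 = 18165.2.
Divide by its size: 18165.2 / 185 = 98.190... → 98.2.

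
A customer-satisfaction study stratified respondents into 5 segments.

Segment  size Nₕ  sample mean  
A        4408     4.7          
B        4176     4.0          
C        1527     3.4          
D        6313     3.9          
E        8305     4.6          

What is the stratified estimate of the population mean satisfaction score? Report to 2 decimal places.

4.26

N = 24729; weights Wₕ = Nₕ/N = (0.1783, 0.1689, 0.0617, 0.2553, 0.3358).
x̄_st = Σ Wₕ·x̄ₕ = 0.1783·4.7 + 0.1689·4.0 + 0.0617·3.4 + 0.2553·3.9 + 0.3358·4.6 ≈ 4.2637...
→ 4.26.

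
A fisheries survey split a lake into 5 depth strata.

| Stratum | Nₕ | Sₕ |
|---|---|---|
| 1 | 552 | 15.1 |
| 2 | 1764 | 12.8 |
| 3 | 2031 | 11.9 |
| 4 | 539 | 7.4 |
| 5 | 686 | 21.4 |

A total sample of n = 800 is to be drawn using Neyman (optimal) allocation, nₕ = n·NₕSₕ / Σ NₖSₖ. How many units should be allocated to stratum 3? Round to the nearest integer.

262

1: NₕSₕ = 552·15.1 = 8335.2
2: NₕSₕ = 1764·12.8 = 22579.2
3: NₕSₕ = 2031·11.9 = 24168.9
4: NₕSₕ = 539·7.4 = 3988.6
5: NₕSₕ = 686·21.4 = 14680.4
Σ NₕSₕ = 73752.3.
n_3 = 800·24168.9/73752.3 = 262.163... → 262.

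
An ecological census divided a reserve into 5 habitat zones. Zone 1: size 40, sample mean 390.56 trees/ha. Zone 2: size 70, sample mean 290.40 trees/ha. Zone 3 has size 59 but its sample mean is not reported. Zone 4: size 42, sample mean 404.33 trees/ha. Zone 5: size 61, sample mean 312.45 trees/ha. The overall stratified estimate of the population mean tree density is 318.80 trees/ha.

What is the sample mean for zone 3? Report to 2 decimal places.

249.52

Σ Nₕx̄ₕ = N·μ, so 59·x̄_3 = 272·318.80 − (40·390.56 + 70·290.40 + 42·404.33 + 61·312.45).
= 86713.6 − 71991.71 = 14721.89.
x̄_3 = 14721.89 / 59 = 249.5236... → 249.52.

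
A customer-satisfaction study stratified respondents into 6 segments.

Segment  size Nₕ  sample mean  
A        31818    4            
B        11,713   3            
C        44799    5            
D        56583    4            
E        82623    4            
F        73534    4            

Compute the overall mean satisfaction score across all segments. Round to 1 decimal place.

N = 301070; weights Wₕ = Nₕ/N = (0.1057, 0.0389, 0.1488, 0.1879, 0.2744, 0.2442).
x̄_st = Σ Wₕ·x̄ₕ = 0.1057·4 + 0.0389·3 + 0.1488·5 + 0.1879·4 + 0.2744·4 + 0.2442·4 ≈ 4.110...
→ 4.1.

4.1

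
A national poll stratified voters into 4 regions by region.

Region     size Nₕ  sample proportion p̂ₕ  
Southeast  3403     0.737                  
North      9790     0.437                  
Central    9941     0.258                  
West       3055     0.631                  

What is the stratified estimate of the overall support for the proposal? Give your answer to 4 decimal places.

0.4307

N = 3403 + 9790 + 9941 + 3055 = 26189.
Overall proportion = Σ (Nₕ/N)·p̂ₕ.
Σ Nₕp̂ₕ = 2508.011 + 4278.23 + 2564.778 + 1927.705 = 11278.724.
11278.724 / 26189 = 0.430666... → 0.4307.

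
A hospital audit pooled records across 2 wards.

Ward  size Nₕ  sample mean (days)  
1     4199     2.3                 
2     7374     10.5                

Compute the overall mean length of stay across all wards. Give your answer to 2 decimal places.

x̄_st = (Σ Nₕx̄ₕ) / (Σ Nₕ) = (4199·2.3 + 7374·10.5) / 11573
= 87084.7 / 11573 = 7.5248... → 7.52.

7.52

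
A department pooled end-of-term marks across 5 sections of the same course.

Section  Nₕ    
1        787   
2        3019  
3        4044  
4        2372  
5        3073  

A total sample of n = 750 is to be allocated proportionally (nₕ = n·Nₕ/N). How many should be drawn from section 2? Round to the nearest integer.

N = 787 + 3019 + 4044 + 2372 + 3073 = 13295.
n_2 = 750·3019/13295 = 170.308... → 170.

170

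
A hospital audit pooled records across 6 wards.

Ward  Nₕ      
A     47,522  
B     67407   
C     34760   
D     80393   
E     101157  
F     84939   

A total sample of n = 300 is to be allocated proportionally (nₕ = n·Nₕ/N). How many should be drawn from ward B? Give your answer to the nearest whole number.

49

N = 47522 + 67407 + 34760 + 80393 + 101157 + 84939 = 416178.
n_B = 300·67407/416178 = 48.590... → 49.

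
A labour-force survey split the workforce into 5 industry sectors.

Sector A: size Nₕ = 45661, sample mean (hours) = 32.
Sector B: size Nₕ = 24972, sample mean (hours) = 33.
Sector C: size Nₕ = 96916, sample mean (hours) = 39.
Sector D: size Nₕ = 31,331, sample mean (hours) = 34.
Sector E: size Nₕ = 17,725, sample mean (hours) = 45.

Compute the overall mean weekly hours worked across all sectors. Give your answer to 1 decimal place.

36.6

N = 216605; weights Wₕ = Nₕ/N = (0.2108, 0.1153, 0.4474, 0.1446, 0.0818).
x̄_st = Σ Wₕ·x̄ₕ = 0.2108·32 + 0.1153·33 + 0.4474·39 + 0.1446·34 + 0.0818·45 ≈ 36.600...
→ 36.6.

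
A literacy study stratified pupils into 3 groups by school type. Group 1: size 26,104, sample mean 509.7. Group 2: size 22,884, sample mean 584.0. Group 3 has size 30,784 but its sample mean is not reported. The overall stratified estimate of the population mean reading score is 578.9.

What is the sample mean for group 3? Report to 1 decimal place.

633.8

Σ Nₕx̄ₕ = N·μ, so 30784·x̄_3 = 79772·578.9 − (26104·509.7 + 22884·584.0).
= 46180010.8 − 26669464.8 = 19510546.
x̄_3 = 19510546 / 30784 = 633.789... → 633.8.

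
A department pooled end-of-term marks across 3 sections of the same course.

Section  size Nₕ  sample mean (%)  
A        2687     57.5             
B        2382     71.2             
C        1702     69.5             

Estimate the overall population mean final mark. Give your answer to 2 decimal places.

65.34

N = 6771; weights Wₕ = Nₕ/N = (0.3968, 0.3518, 0.2514).
x̄_st = Σ Wₕ·x̄ₕ = 0.3968·57.5 + 0.3518·71.2 + 0.2514·69.5 ≈ 65.3360...
→ 65.34.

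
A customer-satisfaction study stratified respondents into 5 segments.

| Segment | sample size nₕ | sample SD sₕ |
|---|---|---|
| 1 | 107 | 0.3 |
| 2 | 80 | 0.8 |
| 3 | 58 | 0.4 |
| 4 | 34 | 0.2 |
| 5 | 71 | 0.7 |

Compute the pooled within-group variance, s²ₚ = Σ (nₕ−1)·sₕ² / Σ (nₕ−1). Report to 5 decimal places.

0.30388

1: (107−1)·0.3² = 106·0.09 = 9.54
2: (80−1)·0.8² = 79·0.64 = 50.56
3: (58−1)·0.4² = 57·0.16 = 9.12
4: (34−1)·0.2² = 33·0.04 = 1.32
5: (71−1)·0.7² = 70·0.49 = 34.3
Numerator = 104.84; denominator = Σ(nₕ−1) = 345.
s²ₚ = 104.84/345 = 0.3038841... → 0.30388.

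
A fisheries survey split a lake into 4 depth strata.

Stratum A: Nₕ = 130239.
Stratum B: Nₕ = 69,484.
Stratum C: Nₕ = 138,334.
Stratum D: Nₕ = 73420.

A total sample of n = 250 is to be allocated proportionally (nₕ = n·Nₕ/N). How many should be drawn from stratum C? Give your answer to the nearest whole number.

84

Share of stratum C = 138334/411477 = 0.33619.
Allocate 250 × 0.33619 = 84.047... → 84.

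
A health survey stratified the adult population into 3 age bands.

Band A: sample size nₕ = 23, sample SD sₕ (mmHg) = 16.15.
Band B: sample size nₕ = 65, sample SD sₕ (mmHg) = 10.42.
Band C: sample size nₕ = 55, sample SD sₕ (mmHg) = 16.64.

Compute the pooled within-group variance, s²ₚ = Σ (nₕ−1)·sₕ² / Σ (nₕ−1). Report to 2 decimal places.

Degrees of freedom: 22 + 64 + 54 = 140.
Σ(nₕ−1)sₕ² = 22·260.8225 + 64·108.5764 + 54·276.8896 = 27639.023.
s²ₚ = 27639.023 / 140 = 197.4216... → 197.42.

197.42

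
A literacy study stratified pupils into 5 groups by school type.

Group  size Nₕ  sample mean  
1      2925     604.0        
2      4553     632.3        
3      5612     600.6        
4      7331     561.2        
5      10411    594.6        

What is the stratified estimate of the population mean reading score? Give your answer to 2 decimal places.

594.21

N = 2925 + 4553 + 5612 + 7331 + 10411 = 30832.
Weight each subgroup mean by Nₕ/N and sum.
Σ Nₕx̄ₕ = 2925·604.0 + 4553·632.3 + 5612·600.6 + 7331·561.2 + 10411·594.6 = 1766700 + 2878861.9 + 3370567.2 + 4114157.2 + 6190380.6 = 18320666.9.
Divide by N: 18320666.9 / 30832 = 594.2095... → 594.21.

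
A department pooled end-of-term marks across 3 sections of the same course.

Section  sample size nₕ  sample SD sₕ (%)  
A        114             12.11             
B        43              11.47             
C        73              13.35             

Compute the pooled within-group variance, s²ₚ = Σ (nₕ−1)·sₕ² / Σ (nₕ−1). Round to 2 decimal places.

153.87

Degrees of freedom: 113 + 42 + 72 = 227.
Σ(nₕ−1)sₕ² = 113·146.6521 + 42·131.5609 + 72·178.2225 = 34929.2651.
s²ₚ = 34929.2651 / 227 = 153.8734... → 153.87.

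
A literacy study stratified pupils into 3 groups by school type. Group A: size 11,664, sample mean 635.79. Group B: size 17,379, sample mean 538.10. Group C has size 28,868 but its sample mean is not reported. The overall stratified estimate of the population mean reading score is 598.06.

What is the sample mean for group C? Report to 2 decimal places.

N = 11664 + 17379 + 28868 = 57911.
Overall total = μ·N = 598.06·57911 = 34634252.66.
Subtract the known strata: 11664·635.79 + 17379·538.10 = 16767494.46.
Remaining total for group C: 34634252.66 − 16767494.46 = 17866758.2.
Divide by its size: 17866758.2 / 28868 = 618.9122... → 618.91.

618.91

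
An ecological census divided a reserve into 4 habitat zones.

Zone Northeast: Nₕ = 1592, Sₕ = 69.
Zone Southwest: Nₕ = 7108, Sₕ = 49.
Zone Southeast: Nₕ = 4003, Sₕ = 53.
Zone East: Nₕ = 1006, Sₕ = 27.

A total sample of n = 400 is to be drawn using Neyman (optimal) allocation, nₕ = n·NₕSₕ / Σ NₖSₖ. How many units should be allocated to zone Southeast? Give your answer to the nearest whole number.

Σ NₕSₕ = 1592·69 + 7108·49 + 4003·53 + 1006·27 = 697461.
Share for Southeast: 212159/697461 = 0.30419.
n_Southeast = 400 × 0.30419 = 121.675... → 122.

122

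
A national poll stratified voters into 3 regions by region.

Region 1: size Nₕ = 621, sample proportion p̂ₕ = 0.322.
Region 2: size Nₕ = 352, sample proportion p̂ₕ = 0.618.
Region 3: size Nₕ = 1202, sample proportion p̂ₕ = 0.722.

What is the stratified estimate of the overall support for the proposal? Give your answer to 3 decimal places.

N = 621 + 352 + 1202 = 2175.
Overall proportion = Σ (Nₕ/N)·p̂ₕ.
Σ Nₕp̂ₕ = 199.962 + 217.536 + 867.844 = 1285.342.
1285.342 / 2175 = 0.59096... → 0.591.

0.591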